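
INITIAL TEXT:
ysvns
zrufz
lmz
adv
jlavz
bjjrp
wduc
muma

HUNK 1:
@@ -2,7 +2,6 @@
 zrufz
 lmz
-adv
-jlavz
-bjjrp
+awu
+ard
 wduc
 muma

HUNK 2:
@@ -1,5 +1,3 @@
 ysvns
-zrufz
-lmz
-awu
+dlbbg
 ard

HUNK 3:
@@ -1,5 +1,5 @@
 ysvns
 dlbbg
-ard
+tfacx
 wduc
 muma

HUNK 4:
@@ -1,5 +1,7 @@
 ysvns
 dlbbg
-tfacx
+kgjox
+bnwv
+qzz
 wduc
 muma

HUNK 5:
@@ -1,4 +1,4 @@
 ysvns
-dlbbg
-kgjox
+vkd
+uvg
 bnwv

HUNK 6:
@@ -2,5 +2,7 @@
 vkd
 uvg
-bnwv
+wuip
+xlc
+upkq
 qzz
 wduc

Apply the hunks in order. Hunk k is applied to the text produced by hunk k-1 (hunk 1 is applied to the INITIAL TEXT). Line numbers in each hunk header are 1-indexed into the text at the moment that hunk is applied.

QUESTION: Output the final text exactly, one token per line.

Hunk 1: at line 2 remove [adv,jlavz,bjjrp] add [awu,ard] -> 7 lines: ysvns zrufz lmz awu ard wduc muma
Hunk 2: at line 1 remove [zrufz,lmz,awu] add [dlbbg] -> 5 lines: ysvns dlbbg ard wduc muma
Hunk 3: at line 1 remove [ard] add [tfacx] -> 5 lines: ysvns dlbbg tfacx wduc muma
Hunk 4: at line 1 remove [tfacx] add [kgjox,bnwv,qzz] -> 7 lines: ysvns dlbbg kgjox bnwv qzz wduc muma
Hunk 5: at line 1 remove [dlbbg,kgjox] add [vkd,uvg] -> 7 lines: ysvns vkd uvg bnwv qzz wduc muma
Hunk 6: at line 2 remove [bnwv] add [wuip,xlc,upkq] -> 9 lines: ysvns vkd uvg wuip xlc upkq qzz wduc muma

Answer: ysvns
vkd
uvg
wuip
xlc
upkq
qzz
wduc
muma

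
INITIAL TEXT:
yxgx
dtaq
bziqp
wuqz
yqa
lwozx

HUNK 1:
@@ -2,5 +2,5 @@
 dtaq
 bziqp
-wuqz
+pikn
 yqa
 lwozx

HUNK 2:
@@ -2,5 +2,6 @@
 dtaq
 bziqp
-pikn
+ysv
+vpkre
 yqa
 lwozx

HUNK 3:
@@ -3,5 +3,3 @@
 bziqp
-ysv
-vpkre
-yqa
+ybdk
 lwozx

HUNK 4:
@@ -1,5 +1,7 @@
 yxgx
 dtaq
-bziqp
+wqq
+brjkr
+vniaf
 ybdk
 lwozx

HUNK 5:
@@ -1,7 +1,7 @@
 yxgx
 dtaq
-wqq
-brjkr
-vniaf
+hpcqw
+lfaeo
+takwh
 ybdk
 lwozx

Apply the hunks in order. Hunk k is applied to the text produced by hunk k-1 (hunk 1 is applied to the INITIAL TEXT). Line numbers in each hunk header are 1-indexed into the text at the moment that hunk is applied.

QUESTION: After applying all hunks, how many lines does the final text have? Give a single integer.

Answer: 7

Derivation:
Hunk 1: at line 2 remove [wuqz] add [pikn] -> 6 lines: yxgx dtaq bziqp pikn yqa lwozx
Hunk 2: at line 2 remove [pikn] add [ysv,vpkre] -> 7 lines: yxgx dtaq bziqp ysv vpkre yqa lwozx
Hunk 3: at line 3 remove [ysv,vpkre,yqa] add [ybdk] -> 5 lines: yxgx dtaq bziqp ybdk lwozx
Hunk 4: at line 1 remove [bziqp] add [wqq,brjkr,vniaf] -> 7 lines: yxgx dtaq wqq brjkr vniaf ybdk lwozx
Hunk 5: at line 1 remove [wqq,brjkr,vniaf] add [hpcqw,lfaeo,takwh] -> 7 lines: yxgx dtaq hpcqw lfaeo takwh ybdk lwozx
Final line count: 7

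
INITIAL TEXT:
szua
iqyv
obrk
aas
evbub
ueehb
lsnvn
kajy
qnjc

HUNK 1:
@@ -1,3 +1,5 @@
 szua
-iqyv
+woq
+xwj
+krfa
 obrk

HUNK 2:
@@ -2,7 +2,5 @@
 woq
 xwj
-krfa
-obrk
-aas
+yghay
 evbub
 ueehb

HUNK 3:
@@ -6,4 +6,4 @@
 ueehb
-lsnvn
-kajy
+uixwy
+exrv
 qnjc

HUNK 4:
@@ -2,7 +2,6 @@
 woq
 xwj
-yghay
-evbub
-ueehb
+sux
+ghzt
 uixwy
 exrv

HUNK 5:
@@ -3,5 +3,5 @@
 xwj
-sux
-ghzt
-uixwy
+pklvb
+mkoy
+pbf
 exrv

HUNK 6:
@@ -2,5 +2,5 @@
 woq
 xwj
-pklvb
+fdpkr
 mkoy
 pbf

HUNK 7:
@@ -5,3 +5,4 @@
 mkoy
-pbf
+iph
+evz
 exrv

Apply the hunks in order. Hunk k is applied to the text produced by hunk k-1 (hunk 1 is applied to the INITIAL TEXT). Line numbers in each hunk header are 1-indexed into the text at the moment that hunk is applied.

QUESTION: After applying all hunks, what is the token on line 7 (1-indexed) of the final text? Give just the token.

Answer: evz

Derivation:
Hunk 1: at line 1 remove [iqyv] add [woq,xwj,krfa] -> 11 lines: szua woq xwj krfa obrk aas evbub ueehb lsnvn kajy qnjc
Hunk 2: at line 2 remove [krfa,obrk,aas] add [yghay] -> 9 lines: szua woq xwj yghay evbub ueehb lsnvn kajy qnjc
Hunk 3: at line 6 remove [lsnvn,kajy] add [uixwy,exrv] -> 9 lines: szua woq xwj yghay evbub ueehb uixwy exrv qnjc
Hunk 4: at line 2 remove [yghay,evbub,ueehb] add [sux,ghzt] -> 8 lines: szua woq xwj sux ghzt uixwy exrv qnjc
Hunk 5: at line 3 remove [sux,ghzt,uixwy] add [pklvb,mkoy,pbf] -> 8 lines: szua woq xwj pklvb mkoy pbf exrv qnjc
Hunk 6: at line 2 remove [pklvb] add [fdpkr] -> 8 lines: szua woq xwj fdpkr mkoy pbf exrv qnjc
Hunk 7: at line 5 remove [pbf] add [iph,evz] -> 9 lines: szua woq xwj fdpkr mkoy iph evz exrv qnjc
Final line 7: evz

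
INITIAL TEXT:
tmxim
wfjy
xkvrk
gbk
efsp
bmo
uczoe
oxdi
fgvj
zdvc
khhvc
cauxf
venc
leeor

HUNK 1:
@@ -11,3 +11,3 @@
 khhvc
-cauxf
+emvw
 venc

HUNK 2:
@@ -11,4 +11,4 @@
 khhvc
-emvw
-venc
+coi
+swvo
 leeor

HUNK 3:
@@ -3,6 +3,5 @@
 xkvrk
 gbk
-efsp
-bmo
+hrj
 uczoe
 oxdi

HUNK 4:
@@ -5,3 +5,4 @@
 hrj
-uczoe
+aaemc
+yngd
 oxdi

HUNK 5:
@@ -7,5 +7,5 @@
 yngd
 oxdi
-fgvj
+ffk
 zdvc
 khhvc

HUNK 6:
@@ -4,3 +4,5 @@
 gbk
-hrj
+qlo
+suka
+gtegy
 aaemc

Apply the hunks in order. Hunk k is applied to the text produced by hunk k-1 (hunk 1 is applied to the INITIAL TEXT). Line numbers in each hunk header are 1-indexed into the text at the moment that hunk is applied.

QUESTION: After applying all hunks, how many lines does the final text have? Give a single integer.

Answer: 16

Derivation:
Hunk 1: at line 11 remove [cauxf] add [emvw] -> 14 lines: tmxim wfjy xkvrk gbk efsp bmo uczoe oxdi fgvj zdvc khhvc emvw venc leeor
Hunk 2: at line 11 remove [emvw,venc] add [coi,swvo] -> 14 lines: tmxim wfjy xkvrk gbk efsp bmo uczoe oxdi fgvj zdvc khhvc coi swvo leeor
Hunk 3: at line 3 remove [efsp,bmo] add [hrj] -> 13 lines: tmxim wfjy xkvrk gbk hrj uczoe oxdi fgvj zdvc khhvc coi swvo leeor
Hunk 4: at line 5 remove [uczoe] add [aaemc,yngd] -> 14 lines: tmxim wfjy xkvrk gbk hrj aaemc yngd oxdi fgvj zdvc khhvc coi swvo leeor
Hunk 5: at line 7 remove [fgvj] add [ffk] -> 14 lines: tmxim wfjy xkvrk gbk hrj aaemc yngd oxdi ffk zdvc khhvc coi swvo leeor
Hunk 6: at line 4 remove [hrj] add [qlo,suka,gtegy] -> 16 lines: tmxim wfjy xkvrk gbk qlo suka gtegy aaemc yngd oxdi ffk zdvc khhvc coi swvo leeor
Final line count: 16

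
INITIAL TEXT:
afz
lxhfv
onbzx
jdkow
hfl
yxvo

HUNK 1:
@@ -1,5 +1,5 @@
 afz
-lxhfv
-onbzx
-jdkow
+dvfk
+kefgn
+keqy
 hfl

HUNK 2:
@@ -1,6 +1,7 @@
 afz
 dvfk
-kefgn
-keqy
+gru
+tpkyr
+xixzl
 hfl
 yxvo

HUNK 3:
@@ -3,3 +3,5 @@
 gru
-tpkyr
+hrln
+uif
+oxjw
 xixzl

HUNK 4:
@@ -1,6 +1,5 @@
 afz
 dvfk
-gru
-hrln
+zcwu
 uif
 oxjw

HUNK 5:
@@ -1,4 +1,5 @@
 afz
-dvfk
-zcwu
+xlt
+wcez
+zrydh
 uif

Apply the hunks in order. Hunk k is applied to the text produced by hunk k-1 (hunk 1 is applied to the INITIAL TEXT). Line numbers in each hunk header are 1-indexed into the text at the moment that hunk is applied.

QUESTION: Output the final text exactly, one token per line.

Hunk 1: at line 1 remove [lxhfv,onbzx,jdkow] add [dvfk,kefgn,keqy] -> 6 lines: afz dvfk kefgn keqy hfl yxvo
Hunk 2: at line 1 remove [kefgn,keqy] add [gru,tpkyr,xixzl] -> 7 lines: afz dvfk gru tpkyr xixzl hfl yxvo
Hunk 3: at line 3 remove [tpkyr] add [hrln,uif,oxjw] -> 9 lines: afz dvfk gru hrln uif oxjw xixzl hfl yxvo
Hunk 4: at line 1 remove [gru,hrln] add [zcwu] -> 8 lines: afz dvfk zcwu uif oxjw xixzl hfl yxvo
Hunk 5: at line 1 remove [dvfk,zcwu] add [xlt,wcez,zrydh] -> 9 lines: afz xlt wcez zrydh uif oxjw xixzl hfl yxvo

Answer: afz
xlt
wcez
zrydh
uif
oxjw
xixzl
hfl
yxvo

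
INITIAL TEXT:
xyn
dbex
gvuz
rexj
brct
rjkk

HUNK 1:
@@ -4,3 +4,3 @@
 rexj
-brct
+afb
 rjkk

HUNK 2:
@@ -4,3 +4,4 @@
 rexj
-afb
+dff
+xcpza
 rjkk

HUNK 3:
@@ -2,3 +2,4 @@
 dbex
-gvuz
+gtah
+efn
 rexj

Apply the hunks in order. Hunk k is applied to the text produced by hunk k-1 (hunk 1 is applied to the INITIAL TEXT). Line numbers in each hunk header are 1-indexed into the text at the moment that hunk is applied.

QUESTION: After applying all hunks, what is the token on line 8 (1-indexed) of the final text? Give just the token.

Hunk 1: at line 4 remove [brct] add [afb] -> 6 lines: xyn dbex gvuz rexj afb rjkk
Hunk 2: at line 4 remove [afb] add [dff,xcpza] -> 7 lines: xyn dbex gvuz rexj dff xcpza rjkk
Hunk 3: at line 2 remove [gvuz] add [gtah,efn] -> 8 lines: xyn dbex gtah efn rexj dff xcpza rjkk
Final line 8: rjkk

Answer: rjkk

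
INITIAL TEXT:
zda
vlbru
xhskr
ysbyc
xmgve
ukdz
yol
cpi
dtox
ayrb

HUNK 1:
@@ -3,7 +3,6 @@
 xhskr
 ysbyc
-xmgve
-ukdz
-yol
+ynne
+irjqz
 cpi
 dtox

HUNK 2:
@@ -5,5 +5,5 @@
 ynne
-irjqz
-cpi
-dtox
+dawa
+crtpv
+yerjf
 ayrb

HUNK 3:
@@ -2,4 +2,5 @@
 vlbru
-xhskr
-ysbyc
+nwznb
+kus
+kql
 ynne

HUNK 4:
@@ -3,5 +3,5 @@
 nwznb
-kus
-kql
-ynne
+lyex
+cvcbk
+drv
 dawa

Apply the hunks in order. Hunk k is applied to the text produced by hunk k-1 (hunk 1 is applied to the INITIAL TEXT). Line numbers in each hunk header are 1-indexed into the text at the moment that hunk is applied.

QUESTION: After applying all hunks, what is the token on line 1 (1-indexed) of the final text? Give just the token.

Hunk 1: at line 3 remove [xmgve,ukdz,yol] add [ynne,irjqz] -> 9 lines: zda vlbru xhskr ysbyc ynne irjqz cpi dtox ayrb
Hunk 2: at line 5 remove [irjqz,cpi,dtox] add [dawa,crtpv,yerjf] -> 9 lines: zda vlbru xhskr ysbyc ynne dawa crtpv yerjf ayrb
Hunk 3: at line 2 remove [xhskr,ysbyc] add [nwznb,kus,kql] -> 10 lines: zda vlbru nwznb kus kql ynne dawa crtpv yerjf ayrb
Hunk 4: at line 3 remove [kus,kql,ynne] add [lyex,cvcbk,drv] -> 10 lines: zda vlbru nwznb lyex cvcbk drv dawa crtpv yerjf ayrb
Final line 1: zda

Answer: zda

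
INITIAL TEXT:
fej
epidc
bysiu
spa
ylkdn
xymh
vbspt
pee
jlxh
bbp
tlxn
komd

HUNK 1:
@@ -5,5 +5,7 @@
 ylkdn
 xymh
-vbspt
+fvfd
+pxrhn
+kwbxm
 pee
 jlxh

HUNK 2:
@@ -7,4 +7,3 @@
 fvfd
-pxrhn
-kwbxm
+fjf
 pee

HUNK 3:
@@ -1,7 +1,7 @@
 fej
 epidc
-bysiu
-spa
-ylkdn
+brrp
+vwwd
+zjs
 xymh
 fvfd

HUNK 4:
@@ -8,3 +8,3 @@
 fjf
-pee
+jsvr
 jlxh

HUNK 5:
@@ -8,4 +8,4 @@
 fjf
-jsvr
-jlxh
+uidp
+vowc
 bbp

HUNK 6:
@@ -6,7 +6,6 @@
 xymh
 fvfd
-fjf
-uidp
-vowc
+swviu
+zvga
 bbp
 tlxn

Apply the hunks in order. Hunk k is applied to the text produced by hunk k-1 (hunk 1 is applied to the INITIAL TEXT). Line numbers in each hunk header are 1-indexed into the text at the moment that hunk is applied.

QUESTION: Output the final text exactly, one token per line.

Answer: fej
epidc
brrp
vwwd
zjs
xymh
fvfd
swviu
zvga
bbp
tlxn
komd

Derivation:
Hunk 1: at line 5 remove [vbspt] add [fvfd,pxrhn,kwbxm] -> 14 lines: fej epidc bysiu spa ylkdn xymh fvfd pxrhn kwbxm pee jlxh bbp tlxn komd
Hunk 2: at line 7 remove [pxrhn,kwbxm] add [fjf] -> 13 lines: fej epidc bysiu spa ylkdn xymh fvfd fjf pee jlxh bbp tlxn komd
Hunk 3: at line 1 remove [bysiu,spa,ylkdn] add [brrp,vwwd,zjs] -> 13 lines: fej epidc brrp vwwd zjs xymh fvfd fjf pee jlxh bbp tlxn komd
Hunk 4: at line 8 remove [pee] add [jsvr] -> 13 lines: fej epidc brrp vwwd zjs xymh fvfd fjf jsvr jlxh bbp tlxn komd
Hunk 5: at line 8 remove [jsvr,jlxh] add [uidp,vowc] -> 13 lines: fej epidc brrp vwwd zjs xymh fvfd fjf uidp vowc bbp tlxn komd
Hunk 6: at line 6 remove [fjf,uidp,vowc] add [swviu,zvga] -> 12 lines: fej epidc brrp vwwd zjs xymh fvfd swviu zvga bbp tlxn komd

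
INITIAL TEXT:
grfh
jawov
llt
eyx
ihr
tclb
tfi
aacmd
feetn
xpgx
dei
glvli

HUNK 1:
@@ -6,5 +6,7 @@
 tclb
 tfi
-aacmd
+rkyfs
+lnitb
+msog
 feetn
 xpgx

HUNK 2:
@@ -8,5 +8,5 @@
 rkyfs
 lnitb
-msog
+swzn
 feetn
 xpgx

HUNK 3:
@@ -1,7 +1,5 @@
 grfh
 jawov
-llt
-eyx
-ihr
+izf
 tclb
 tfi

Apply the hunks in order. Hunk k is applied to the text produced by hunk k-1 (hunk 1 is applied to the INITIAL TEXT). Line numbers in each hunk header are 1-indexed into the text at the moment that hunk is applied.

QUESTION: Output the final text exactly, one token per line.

Answer: grfh
jawov
izf
tclb
tfi
rkyfs
lnitb
swzn
feetn
xpgx
dei
glvli

Derivation:
Hunk 1: at line 6 remove [aacmd] add [rkyfs,lnitb,msog] -> 14 lines: grfh jawov llt eyx ihr tclb tfi rkyfs lnitb msog feetn xpgx dei glvli
Hunk 2: at line 8 remove [msog] add [swzn] -> 14 lines: grfh jawov llt eyx ihr tclb tfi rkyfs lnitb swzn feetn xpgx dei glvli
Hunk 3: at line 1 remove [llt,eyx,ihr] add [izf] -> 12 lines: grfh jawov izf tclb tfi rkyfs lnitb swzn feetn xpgx dei glvli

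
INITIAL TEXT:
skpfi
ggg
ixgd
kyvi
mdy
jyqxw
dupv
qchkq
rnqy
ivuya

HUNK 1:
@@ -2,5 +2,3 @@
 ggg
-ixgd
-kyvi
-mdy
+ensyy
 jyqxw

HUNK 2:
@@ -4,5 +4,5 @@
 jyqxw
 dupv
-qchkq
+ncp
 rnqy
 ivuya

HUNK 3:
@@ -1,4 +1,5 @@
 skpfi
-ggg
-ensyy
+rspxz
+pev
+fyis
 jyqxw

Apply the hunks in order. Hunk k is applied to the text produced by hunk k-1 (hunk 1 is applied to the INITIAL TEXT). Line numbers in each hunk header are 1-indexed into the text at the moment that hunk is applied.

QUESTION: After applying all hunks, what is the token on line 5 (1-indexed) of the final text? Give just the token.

Hunk 1: at line 2 remove [ixgd,kyvi,mdy] add [ensyy] -> 8 lines: skpfi ggg ensyy jyqxw dupv qchkq rnqy ivuya
Hunk 2: at line 4 remove [qchkq] add [ncp] -> 8 lines: skpfi ggg ensyy jyqxw dupv ncp rnqy ivuya
Hunk 3: at line 1 remove [ggg,ensyy] add [rspxz,pev,fyis] -> 9 lines: skpfi rspxz pev fyis jyqxw dupv ncp rnqy ivuya
Final line 5: jyqxw

Answer: jyqxw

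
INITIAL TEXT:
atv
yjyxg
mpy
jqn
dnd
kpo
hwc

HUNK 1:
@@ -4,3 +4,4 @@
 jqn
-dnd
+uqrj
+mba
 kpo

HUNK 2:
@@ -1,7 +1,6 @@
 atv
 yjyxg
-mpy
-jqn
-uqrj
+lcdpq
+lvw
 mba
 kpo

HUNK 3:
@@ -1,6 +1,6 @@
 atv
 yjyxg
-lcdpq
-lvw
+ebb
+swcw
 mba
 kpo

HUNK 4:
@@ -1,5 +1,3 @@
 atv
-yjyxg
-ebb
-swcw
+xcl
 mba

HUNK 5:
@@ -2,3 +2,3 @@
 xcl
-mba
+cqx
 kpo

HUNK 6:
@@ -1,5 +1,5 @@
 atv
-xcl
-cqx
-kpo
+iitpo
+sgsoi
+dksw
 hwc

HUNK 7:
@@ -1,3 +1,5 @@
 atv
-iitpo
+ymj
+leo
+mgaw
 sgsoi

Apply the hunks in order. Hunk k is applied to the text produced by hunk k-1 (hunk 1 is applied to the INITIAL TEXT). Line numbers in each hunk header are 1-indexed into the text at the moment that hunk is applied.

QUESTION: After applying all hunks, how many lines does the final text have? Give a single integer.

Answer: 7

Derivation:
Hunk 1: at line 4 remove [dnd] add [uqrj,mba] -> 8 lines: atv yjyxg mpy jqn uqrj mba kpo hwc
Hunk 2: at line 1 remove [mpy,jqn,uqrj] add [lcdpq,lvw] -> 7 lines: atv yjyxg lcdpq lvw mba kpo hwc
Hunk 3: at line 1 remove [lcdpq,lvw] add [ebb,swcw] -> 7 lines: atv yjyxg ebb swcw mba kpo hwc
Hunk 4: at line 1 remove [yjyxg,ebb,swcw] add [xcl] -> 5 lines: atv xcl mba kpo hwc
Hunk 5: at line 2 remove [mba] add [cqx] -> 5 lines: atv xcl cqx kpo hwc
Hunk 6: at line 1 remove [xcl,cqx,kpo] add [iitpo,sgsoi,dksw] -> 5 lines: atv iitpo sgsoi dksw hwc
Hunk 7: at line 1 remove [iitpo] add [ymj,leo,mgaw] -> 7 lines: atv ymj leo mgaw sgsoi dksw hwc
Final line count: 7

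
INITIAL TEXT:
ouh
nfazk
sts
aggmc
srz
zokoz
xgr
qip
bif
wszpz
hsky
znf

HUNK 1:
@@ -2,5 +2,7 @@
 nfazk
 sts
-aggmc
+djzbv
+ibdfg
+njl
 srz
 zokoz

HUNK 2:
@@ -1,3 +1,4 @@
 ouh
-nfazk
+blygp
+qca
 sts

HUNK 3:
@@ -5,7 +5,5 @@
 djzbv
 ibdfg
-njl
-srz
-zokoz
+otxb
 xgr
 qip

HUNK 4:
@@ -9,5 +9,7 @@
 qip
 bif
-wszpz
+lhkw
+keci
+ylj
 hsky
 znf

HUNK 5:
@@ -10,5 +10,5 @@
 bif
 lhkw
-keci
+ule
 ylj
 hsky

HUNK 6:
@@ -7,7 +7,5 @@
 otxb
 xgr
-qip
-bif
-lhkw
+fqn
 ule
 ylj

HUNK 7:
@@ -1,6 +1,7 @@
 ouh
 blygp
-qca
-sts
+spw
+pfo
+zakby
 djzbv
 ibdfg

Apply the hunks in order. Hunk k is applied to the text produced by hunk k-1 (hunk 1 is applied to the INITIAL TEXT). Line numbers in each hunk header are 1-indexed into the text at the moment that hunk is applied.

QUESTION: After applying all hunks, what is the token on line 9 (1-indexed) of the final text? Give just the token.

Hunk 1: at line 2 remove [aggmc] add [djzbv,ibdfg,njl] -> 14 lines: ouh nfazk sts djzbv ibdfg njl srz zokoz xgr qip bif wszpz hsky znf
Hunk 2: at line 1 remove [nfazk] add [blygp,qca] -> 15 lines: ouh blygp qca sts djzbv ibdfg njl srz zokoz xgr qip bif wszpz hsky znf
Hunk 3: at line 5 remove [njl,srz,zokoz] add [otxb] -> 13 lines: ouh blygp qca sts djzbv ibdfg otxb xgr qip bif wszpz hsky znf
Hunk 4: at line 9 remove [wszpz] add [lhkw,keci,ylj] -> 15 lines: ouh blygp qca sts djzbv ibdfg otxb xgr qip bif lhkw keci ylj hsky znf
Hunk 5: at line 10 remove [keci] add [ule] -> 15 lines: ouh blygp qca sts djzbv ibdfg otxb xgr qip bif lhkw ule ylj hsky znf
Hunk 6: at line 7 remove [qip,bif,lhkw] add [fqn] -> 13 lines: ouh blygp qca sts djzbv ibdfg otxb xgr fqn ule ylj hsky znf
Hunk 7: at line 1 remove [qca,sts] add [spw,pfo,zakby] -> 14 lines: ouh blygp spw pfo zakby djzbv ibdfg otxb xgr fqn ule ylj hsky znf
Final line 9: xgr

Answer: xgr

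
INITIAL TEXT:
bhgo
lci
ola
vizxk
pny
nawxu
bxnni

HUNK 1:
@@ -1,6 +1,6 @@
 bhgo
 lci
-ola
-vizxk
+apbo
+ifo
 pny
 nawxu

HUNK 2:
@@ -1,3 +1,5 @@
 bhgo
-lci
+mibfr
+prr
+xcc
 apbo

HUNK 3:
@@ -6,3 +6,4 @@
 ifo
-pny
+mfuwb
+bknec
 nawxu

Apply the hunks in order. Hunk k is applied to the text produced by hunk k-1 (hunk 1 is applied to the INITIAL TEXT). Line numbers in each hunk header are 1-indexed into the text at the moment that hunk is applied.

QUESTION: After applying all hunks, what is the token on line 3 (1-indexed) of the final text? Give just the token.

Answer: prr

Derivation:
Hunk 1: at line 1 remove [ola,vizxk] add [apbo,ifo] -> 7 lines: bhgo lci apbo ifo pny nawxu bxnni
Hunk 2: at line 1 remove [lci] add [mibfr,prr,xcc] -> 9 lines: bhgo mibfr prr xcc apbo ifo pny nawxu bxnni
Hunk 3: at line 6 remove [pny] add [mfuwb,bknec] -> 10 lines: bhgo mibfr prr xcc apbo ifo mfuwb bknec nawxu bxnni
Final line 3: prr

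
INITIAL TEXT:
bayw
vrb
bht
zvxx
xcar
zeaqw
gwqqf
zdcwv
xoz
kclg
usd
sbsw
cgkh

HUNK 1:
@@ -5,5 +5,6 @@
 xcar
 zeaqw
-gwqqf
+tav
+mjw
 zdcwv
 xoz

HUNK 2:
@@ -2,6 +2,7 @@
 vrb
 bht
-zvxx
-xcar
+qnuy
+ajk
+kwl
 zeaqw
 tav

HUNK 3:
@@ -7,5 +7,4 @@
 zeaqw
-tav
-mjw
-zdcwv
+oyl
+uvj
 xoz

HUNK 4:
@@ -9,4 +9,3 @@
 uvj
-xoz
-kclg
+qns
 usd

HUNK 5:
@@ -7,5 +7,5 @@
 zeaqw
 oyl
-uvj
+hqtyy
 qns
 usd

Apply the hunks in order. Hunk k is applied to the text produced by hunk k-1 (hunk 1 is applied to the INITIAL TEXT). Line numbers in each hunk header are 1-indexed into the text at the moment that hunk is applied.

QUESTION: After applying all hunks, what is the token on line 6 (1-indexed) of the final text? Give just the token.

Answer: kwl

Derivation:
Hunk 1: at line 5 remove [gwqqf] add [tav,mjw] -> 14 lines: bayw vrb bht zvxx xcar zeaqw tav mjw zdcwv xoz kclg usd sbsw cgkh
Hunk 2: at line 2 remove [zvxx,xcar] add [qnuy,ajk,kwl] -> 15 lines: bayw vrb bht qnuy ajk kwl zeaqw tav mjw zdcwv xoz kclg usd sbsw cgkh
Hunk 3: at line 7 remove [tav,mjw,zdcwv] add [oyl,uvj] -> 14 lines: bayw vrb bht qnuy ajk kwl zeaqw oyl uvj xoz kclg usd sbsw cgkh
Hunk 4: at line 9 remove [xoz,kclg] add [qns] -> 13 lines: bayw vrb bht qnuy ajk kwl zeaqw oyl uvj qns usd sbsw cgkh
Hunk 5: at line 7 remove [uvj] add [hqtyy] -> 13 lines: bayw vrb bht qnuy ajk kwl zeaqw oyl hqtyy qns usd sbsw cgkh
Final line 6: kwl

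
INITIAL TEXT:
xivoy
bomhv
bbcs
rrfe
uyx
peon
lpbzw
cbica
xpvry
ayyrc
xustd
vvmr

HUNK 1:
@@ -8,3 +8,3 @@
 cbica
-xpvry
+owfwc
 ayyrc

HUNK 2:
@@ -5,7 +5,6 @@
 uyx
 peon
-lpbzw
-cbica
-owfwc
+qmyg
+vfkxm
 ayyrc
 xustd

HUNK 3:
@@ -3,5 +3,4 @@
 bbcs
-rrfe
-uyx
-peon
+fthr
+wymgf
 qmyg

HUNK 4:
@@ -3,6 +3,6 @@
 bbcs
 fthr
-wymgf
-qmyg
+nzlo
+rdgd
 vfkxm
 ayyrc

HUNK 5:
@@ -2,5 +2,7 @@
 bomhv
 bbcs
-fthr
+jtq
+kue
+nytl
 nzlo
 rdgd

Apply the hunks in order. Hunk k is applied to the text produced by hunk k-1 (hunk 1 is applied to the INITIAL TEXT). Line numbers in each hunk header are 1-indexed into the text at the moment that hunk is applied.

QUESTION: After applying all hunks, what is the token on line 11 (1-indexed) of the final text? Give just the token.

Hunk 1: at line 8 remove [xpvry] add [owfwc] -> 12 lines: xivoy bomhv bbcs rrfe uyx peon lpbzw cbica owfwc ayyrc xustd vvmr
Hunk 2: at line 5 remove [lpbzw,cbica,owfwc] add [qmyg,vfkxm] -> 11 lines: xivoy bomhv bbcs rrfe uyx peon qmyg vfkxm ayyrc xustd vvmr
Hunk 3: at line 3 remove [rrfe,uyx,peon] add [fthr,wymgf] -> 10 lines: xivoy bomhv bbcs fthr wymgf qmyg vfkxm ayyrc xustd vvmr
Hunk 4: at line 3 remove [wymgf,qmyg] add [nzlo,rdgd] -> 10 lines: xivoy bomhv bbcs fthr nzlo rdgd vfkxm ayyrc xustd vvmr
Hunk 5: at line 2 remove [fthr] add [jtq,kue,nytl] -> 12 lines: xivoy bomhv bbcs jtq kue nytl nzlo rdgd vfkxm ayyrc xustd vvmr
Final line 11: xustd

Answer: xustd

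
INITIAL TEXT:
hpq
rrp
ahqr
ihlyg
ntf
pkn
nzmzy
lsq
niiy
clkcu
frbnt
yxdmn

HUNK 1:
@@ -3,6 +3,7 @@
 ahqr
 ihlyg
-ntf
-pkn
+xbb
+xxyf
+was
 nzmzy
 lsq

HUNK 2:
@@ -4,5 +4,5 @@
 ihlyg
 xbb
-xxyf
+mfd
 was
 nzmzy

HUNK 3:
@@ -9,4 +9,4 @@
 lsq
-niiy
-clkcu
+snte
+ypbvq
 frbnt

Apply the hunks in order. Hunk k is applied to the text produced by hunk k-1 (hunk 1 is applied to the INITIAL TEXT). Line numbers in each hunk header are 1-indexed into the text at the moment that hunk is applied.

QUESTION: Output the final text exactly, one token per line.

Hunk 1: at line 3 remove [ntf,pkn] add [xbb,xxyf,was] -> 13 lines: hpq rrp ahqr ihlyg xbb xxyf was nzmzy lsq niiy clkcu frbnt yxdmn
Hunk 2: at line 4 remove [xxyf] add [mfd] -> 13 lines: hpq rrp ahqr ihlyg xbb mfd was nzmzy lsq niiy clkcu frbnt yxdmn
Hunk 3: at line 9 remove [niiy,clkcu] add [snte,ypbvq] -> 13 lines: hpq rrp ahqr ihlyg xbb mfd was nzmzy lsq snte ypbvq frbnt yxdmn

Answer: hpq
rrp
ahqr
ihlyg
xbb
mfd
was
nzmzy
lsq
snte
ypbvq
frbnt
yxdmn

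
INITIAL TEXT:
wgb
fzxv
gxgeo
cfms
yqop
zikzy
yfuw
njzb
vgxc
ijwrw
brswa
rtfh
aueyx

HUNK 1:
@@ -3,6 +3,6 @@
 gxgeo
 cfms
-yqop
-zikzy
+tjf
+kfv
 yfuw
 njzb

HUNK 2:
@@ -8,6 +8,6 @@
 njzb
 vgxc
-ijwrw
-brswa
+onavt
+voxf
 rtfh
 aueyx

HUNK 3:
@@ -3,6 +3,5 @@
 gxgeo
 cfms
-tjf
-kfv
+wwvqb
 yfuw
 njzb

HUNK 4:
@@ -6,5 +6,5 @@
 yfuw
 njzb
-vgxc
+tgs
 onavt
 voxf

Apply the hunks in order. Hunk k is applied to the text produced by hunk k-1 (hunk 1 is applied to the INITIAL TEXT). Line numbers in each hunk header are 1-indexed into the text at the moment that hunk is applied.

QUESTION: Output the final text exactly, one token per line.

Hunk 1: at line 3 remove [yqop,zikzy] add [tjf,kfv] -> 13 lines: wgb fzxv gxgeo cfms tjf kfv yfuw njzb vgxc ijwrw brswa rtfh aueyx
Hunk 2: at line 8 remove [ijwrw,brswa] add [onavt,voxf] -> 13 lines: wgb fzxv gxgeo cfms tjf kfv yfuw njzb vgxc onavt voxf rtfh aueyx
Hunk 3: at line 3 remove [tjf,kfv] add [wwvqb] -> 12 lines: wgb fzxv gxgeo cfms wwvqb yfuw njzb vgxc onavt voxf rtfh aueyx
Hunk 4: at line 6 remove [vgxc] add [tgs] -> 12 lines: wgb fzxv gxgeo cfms wwvqb yfuw njzb tgs onavt voxf rtfh aueyx

Answer: wgb
fzxv
gxgeo
cfms
wwvqb
yfuw
njzb
tgs
onavt
voxf
rtfh
aueyx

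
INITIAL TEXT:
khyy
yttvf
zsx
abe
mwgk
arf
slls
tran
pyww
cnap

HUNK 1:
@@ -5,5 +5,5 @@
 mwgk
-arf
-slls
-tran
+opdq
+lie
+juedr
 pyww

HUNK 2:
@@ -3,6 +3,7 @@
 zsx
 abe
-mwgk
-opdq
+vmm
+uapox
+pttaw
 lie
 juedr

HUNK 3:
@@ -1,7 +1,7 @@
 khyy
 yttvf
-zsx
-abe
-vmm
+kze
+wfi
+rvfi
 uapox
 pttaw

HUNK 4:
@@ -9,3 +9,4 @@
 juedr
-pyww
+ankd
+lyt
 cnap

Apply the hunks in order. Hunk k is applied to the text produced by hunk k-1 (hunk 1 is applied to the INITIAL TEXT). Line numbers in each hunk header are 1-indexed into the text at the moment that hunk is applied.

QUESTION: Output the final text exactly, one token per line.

Answer: khyy
yttvf
kze
wfi
rvfi
uapox
pttaw
lie
juedr
ankd
lyt
cnap

Derivation:
Hunk 1: at line 5 remove [arf,slls,tran] add [opdq,lie,juedr] -> 10 lines: khyy yttvf zsx abe mwgk opdq lie juedr pyww cnap
Hunk 2: at line 3 remove [mwgk,opdq] add [vmm,uapox,pttaw] -> 11 lines: khyy yttvf zsx abe vmm uapox pttaw lie juedr pyww cnap
Hunk 3: at line 1 remove [zsx,abe,vmm] add [kze,wfi,rvfi] -> 11 lines: khyy yttvf kze wfi rvfi uapox pttaw lie juedr pyww cnap
Hunk 4: at line 9 remove [pyww] add [ankd,lyt] -> 12 lines: khyy yttvf kze wfi rvfi uapox pttaw lie juedr ankd lyt cnap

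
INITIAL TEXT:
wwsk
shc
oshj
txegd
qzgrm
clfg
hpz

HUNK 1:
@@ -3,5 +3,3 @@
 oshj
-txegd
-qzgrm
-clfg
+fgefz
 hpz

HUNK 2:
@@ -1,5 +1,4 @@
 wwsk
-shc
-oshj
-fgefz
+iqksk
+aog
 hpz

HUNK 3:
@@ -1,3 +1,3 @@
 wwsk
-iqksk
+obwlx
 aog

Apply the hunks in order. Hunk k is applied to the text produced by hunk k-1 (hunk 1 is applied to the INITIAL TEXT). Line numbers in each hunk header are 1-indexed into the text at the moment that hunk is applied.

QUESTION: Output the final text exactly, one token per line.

Answer: wwsk
obwlx
aog
hpz

Derivation:
Hunk 1: at line 3 remove [txegd,qzgrm,clfg] add [fgefz] -> 5 lines: wwsk shc oshj fgefz hpz
Hunk 2: at line 1 remove [shc,oshj,fgefz] add [iqksk,aog] -> 4 lines: wwsk iqksk aog hpz
Hunk 3: at line 1 remove [iqksk] add [obwlx] -> 4 lines: wwsk obwlx aog hpz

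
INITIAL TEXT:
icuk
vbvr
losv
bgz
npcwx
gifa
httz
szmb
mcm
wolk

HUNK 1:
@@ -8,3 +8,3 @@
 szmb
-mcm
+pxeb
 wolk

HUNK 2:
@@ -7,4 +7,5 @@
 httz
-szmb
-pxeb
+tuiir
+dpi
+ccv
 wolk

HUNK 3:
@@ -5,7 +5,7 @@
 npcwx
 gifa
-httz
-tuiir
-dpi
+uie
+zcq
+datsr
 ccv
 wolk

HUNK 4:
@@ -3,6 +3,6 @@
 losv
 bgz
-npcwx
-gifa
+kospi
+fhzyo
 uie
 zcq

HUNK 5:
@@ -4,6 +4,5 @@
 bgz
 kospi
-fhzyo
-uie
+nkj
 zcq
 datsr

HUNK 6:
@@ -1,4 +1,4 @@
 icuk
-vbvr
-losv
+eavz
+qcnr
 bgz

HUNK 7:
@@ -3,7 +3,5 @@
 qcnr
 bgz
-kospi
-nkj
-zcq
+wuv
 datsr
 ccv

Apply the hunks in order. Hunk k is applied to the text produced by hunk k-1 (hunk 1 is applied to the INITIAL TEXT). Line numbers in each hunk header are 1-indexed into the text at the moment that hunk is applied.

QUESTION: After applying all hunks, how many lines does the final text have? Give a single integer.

Answer: 8

Derivation:
Hunk 1: at line 8 remove [mcm] add [pxeb] -> 10 lines: icuk vbvr losv bgz npcwx gifa httz szmb pxeb wolk
Hunk 2: at line 7 remove [szmb,pxeb] add [tuiir,dpi,ccv] -> 11 lines: icuk vbvr losv bgz npcwx gifa httz tuiir dpi ccv wolk
Hunk 3: at line 5 remove [httz,tuiir,dpi] add [uie,zcq,datsr] -> 11 lines: icuk vbvr losv bgz npcwx gifa uie zcq datsr ccv wolk
Hunk 4: at line 3 remove [npcwx,gifa] add [kospi,fhzyo] -> 11 lines: icuk vbvr losv bgz kospi fhzyo uie zcq datsr ccv wolk
Hunk 5: at line 4 remove [fhzyo,uie] add [nkj] -> 10 lines: icuk vbvr losv bgz kospi nkj zcq datsr ccv wolk
Hunk 6: at line 1 remove [vbvr,losv] add [eavz,qcnr] -> 10 lines: icuk eavz qcnr bgz kospi nkj zcq datsr ccv wolk
Hunk 7: at line 3 remove [kospi,nkj,zcq] add [wuv] -> 8 lines: icuk eavz qcnr bgz wuv datsr ccv wolk
Final line count: 8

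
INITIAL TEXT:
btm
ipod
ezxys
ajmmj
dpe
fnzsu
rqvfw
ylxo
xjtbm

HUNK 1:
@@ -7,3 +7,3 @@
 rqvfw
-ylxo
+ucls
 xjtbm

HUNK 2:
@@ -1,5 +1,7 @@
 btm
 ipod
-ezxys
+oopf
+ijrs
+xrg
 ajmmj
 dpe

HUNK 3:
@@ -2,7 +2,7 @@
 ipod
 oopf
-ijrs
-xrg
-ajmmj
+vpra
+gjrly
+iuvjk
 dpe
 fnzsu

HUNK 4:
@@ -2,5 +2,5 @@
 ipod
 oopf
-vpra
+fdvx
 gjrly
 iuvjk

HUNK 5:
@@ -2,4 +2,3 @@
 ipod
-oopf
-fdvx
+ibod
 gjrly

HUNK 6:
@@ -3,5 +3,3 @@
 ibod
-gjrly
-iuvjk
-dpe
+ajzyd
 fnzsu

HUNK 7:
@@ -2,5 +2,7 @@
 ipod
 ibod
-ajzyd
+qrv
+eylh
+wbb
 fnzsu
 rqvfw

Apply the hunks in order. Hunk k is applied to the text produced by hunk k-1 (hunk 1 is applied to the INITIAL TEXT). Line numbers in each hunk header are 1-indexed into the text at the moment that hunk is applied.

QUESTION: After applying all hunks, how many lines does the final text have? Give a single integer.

Answer: 10

Derivation:
Hunk 1: at line 7 remove [ylxo] add [ucls] -> 9 lines: btm ipod ezxys ajmmj dpe fnzsu rqvfw ucls xjtbm
Hunk 2: at line 1 remove [ezxys] add [oopf,ijrs,xrg] -> 11 lines: btm ipod oopf ijrs xrg ajmmj dpe fnzsu rqvfw ucls xjtbm
Hunk 3: at line 2 remove [ijrs,xrg,ajmmj] add [vpra,gjrly,iuvjk] -> 11 lines: btm ipod oopf vpra gjrly iuvjk dpe fnzsu rqvfw ucls xjtbm
Hunk 4: at line 2 remove [vpra] add [fdvx] -> 11 lines: btm ipod oopf fdvx gjrly iuvjk dpe fnzsu rqvfw ucls xjtbm
Hunk 5: at line 2 remove [oopf,fdvx] add [ibod] -> 10 lines: btm ipod ibod gjrly iuvjk dpe fnzsu rqvfw ucls xjtbm
Hunk 6: at line 3 remove [gjrly,iuvjk,dpe] add [ajzyd] -> 8 lines: btm ipod ibod ajzyd fnzsu rqvfw ucls xjtbm
Hunk 7: at line 2 remove [ajzyd] add [qrv,eylh,wbb] -> 10 lines: btm ipod ibod qrv eylh wbb fnzsu rqvfw ucls xjtbm
Final line count: 10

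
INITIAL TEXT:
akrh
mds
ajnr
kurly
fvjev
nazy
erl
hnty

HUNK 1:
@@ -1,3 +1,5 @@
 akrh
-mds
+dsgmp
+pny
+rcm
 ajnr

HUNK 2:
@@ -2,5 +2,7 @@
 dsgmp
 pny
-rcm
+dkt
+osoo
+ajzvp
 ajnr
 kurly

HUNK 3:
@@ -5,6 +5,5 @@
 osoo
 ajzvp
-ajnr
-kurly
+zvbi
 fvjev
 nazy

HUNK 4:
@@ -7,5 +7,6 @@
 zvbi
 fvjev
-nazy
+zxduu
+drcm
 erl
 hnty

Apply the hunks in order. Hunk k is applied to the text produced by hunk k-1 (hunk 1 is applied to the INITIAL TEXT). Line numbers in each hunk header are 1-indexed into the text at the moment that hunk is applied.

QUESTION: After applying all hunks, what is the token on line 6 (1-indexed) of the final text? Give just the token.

Answer: ajzvp

Derivation:
Hunk 1: at line 1 remove [mds] add [dsgmp,pny,rcm] -> 10 lines: akrh dsgmp pny rcm ajnr kurly fvjev nazy erl hnty
Hunk 2: at line 2 remove [rcm] add [dkt,osoo,ajzvp] -> 12 lines: akrh dsgmp pny dkt osoo ajzvp ajnr kurly fvjev nazy erl hnty
Hunk 3: at line 5 remove [ajnr,kurly] add [zvbi] -> 11 lines: akrh dsgmp pny dkt osoo ajzvp zvbi fvjev nazy erl hnty
Hunk 4: at line 7 remove [nazy] add [zxduu,drcm] -> 12 lines: akrh dsgmp pny dkt osoo ajzvp zvbi fvjev zxduu drcm erl hnty
Final line 6: ajzvp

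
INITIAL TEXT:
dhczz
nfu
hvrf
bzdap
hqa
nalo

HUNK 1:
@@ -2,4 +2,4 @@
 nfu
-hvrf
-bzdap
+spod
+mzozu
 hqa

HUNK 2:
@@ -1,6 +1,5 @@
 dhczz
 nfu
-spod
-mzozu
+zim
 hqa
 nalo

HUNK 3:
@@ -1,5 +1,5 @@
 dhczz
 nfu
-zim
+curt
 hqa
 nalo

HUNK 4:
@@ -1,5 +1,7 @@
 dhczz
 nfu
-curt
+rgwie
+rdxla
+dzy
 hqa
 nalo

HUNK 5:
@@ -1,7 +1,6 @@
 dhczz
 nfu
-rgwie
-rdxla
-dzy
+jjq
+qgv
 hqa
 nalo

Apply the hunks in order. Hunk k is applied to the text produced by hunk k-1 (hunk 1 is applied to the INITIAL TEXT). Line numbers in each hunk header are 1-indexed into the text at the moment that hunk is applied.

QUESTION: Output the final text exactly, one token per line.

Hunk 1: at line 2 remove [hvrf,bzdap] add [spod,mzozu] -> 6 lines: dhczz nfu spod mzozu hqa nalo
Hunk 2: at line 1 remove [spod,mzozu] add [zim] -> 5 lines: dhczz nfu zim hqa nalo
Hunk 3: at line 1 remove [zim] add [curt] -> 5 lines: dhczz nfu curt hqa nalo
Hunk 4: at line 1 remove [curt] add [rgwie,rdxla,dzy] -> 7 lines: dhczz nfu rgwie rdxla dzy hqa nalo
Hunk 5: at line 1 remove [rgwie,rdxla,dzy] add [jjq,qgv] -> 6 lines: dhczz nfu jjq qgv hqa nalo

Answer: dhczz
nfu
jjq
qgv
hqa
nalo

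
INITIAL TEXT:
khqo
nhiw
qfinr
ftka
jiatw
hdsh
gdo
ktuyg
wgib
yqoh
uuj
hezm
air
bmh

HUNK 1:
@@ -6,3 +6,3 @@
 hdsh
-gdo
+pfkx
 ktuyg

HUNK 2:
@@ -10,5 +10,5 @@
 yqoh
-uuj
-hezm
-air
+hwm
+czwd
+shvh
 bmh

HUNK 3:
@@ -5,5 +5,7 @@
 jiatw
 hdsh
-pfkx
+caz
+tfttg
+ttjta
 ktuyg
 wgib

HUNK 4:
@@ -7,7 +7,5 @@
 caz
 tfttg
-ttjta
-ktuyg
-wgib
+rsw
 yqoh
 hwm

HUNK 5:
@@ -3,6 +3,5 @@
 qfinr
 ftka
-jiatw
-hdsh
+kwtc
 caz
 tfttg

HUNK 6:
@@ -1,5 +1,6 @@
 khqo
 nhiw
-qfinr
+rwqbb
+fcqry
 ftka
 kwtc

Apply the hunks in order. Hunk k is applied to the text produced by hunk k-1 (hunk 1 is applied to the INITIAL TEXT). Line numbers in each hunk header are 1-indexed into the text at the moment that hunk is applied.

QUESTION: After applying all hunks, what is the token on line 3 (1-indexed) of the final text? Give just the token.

Answer: rwqbb

Derivation:
Hunk 1: at line 6 remove [gdo] add [pfkx] -> 14 lines: khqo nhiw qfinr ftka jiatw hdsh pfkx ktuyg wgib yqoh uuj hezm air bmh
Hunk 2: at line 10 remove [uuj,hezm,air] add [hwm,czwd,shvh] -> 14 lines: khqo nhiw qfinr ftka jiatw hdsh pfkx ktuyg wgib yqoh hwm czwd shvh bmh
Hunk 3: at line 5 remove [pfkx] add [caz,tfttg,ttjta] -> 16 lines: khqo nhiw qfinr ftka jiatw hdsh caz tfttg ttjta ktuyg wgib yqoh hwm czwd shvh bmh
Hunk 4: at line 7 remove [ttjta,ktuyg,wgib] add [rsw] -> 14 lines: khqo nhiw qfinr ftka jiatw hdsh caz tfttg rsw yqoh hwm czwd shvh bmh
Hunk 5: at line 3 remove [jiatw,hdsh] add [kwtc] -> 13 lines: khqo nhiw qfinr ftka kwtc caz tfttg rsw yqoh hwm czwd shvh bmh
Hunk 6: at line 1 remove [qfinr] add [rwqbb,fcqry] -> 14 lines: khqo nhiw rwqbb fcqry ftka kwtc caz tfttg rsw yqoh hwm czwd shvh bmh
Final line 3: rwqbb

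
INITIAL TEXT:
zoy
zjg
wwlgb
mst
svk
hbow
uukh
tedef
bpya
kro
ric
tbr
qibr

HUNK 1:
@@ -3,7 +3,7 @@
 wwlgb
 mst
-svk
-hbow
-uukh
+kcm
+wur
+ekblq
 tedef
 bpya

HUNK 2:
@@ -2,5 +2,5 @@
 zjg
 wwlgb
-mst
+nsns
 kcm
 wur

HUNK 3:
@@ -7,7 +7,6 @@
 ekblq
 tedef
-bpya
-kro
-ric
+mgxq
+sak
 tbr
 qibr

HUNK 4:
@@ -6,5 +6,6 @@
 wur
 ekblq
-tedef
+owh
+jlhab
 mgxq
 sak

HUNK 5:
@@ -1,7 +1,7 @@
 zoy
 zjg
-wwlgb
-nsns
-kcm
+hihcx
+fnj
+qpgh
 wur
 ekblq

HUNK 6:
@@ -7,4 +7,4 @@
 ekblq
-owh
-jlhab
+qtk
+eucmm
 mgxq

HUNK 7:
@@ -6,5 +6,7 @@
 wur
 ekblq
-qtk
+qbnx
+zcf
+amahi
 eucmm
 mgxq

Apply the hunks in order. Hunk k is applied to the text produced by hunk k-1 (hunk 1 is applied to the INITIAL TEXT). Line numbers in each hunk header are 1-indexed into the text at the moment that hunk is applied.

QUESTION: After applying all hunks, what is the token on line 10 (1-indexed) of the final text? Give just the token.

Answer: amahi

Derivation:
Hunk 1: at line 3 remove [svk,hbow,uukh] add [kcm,wur,ekblq] -> 13 lines: zoy zjg wwlgb mst kcm wur ekblq tedef bpya kro ric tbr qibr
Hunk 2: at line 2 remove [mst] add [nsns] -> 13 lines: zoy zjg wwlgb nsns kcm wur ekblq tedef bpya kro ric tbr qibr
Hunk 3: at line 7 remove [bpya,kro,ric] add [mgxq,sak] -> 12 lines: zoy zjg wwlgb nsns kcm wur ekblq tedef mgxq sak tbr qibr
Hunk 4: at line 6 remove [tedef] add [owh,jlhab] -> 13 lines: zoy zjg wwlgb nsns kcm wur ekblq owh jlhab mgxq sak tbr qibr
Hunk 5: at line 1 remove [wwlgb,nsns,kcm] add [hihcx,fnj,qpgh] -> 13 lines: zoy zjg hihcx fnj qpgh wur ekblq owh jlhab mgxq sak tbr qibr
Hunk 6: at line 7 remove [owh,jlhab] add [qtk,eucmm] -> 13 lines: zoy zjg hihcx fnj qpgh wur ekblq qtk eucmm mgxq sak tbr qibr
Hunk 7: at line 6 remove [qtk] add [qbnx,zcf,amahi] -> 15 lines: zoy zjg hihcx fnj qpgh wur ekblq qbnx zcf amahi eucmm mgxq sak tbr qibr
Final line 10: amahi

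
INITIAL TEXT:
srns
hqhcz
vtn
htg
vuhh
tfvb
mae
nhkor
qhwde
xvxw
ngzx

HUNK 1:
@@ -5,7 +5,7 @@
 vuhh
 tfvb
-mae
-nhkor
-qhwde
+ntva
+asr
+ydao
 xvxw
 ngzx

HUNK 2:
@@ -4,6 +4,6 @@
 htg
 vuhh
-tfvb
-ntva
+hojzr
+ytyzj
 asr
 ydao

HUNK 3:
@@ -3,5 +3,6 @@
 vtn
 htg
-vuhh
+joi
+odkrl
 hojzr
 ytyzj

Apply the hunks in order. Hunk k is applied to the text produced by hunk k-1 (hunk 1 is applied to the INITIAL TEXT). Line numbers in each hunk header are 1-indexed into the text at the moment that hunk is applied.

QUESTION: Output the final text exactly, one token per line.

Answer: srns
hqhcz
vtn
htg
joi
odkrl
hojzr
ytyzj
asr
ydao
xvxw
ngzx

Derivation:
Hunk 1: at line 5 remove [mae,nhkor,qhwde] add [ntva,asr,ydao] -> 11 lines: srns hqhcz vtn htg vuhh tfvb ntva asr ydao xvxw ngzx
Hunk 2: at line 4 remove [tfvb,ntva] add [hojzr,ytyzj] -> 11 lines: srns hqhcz vtn htg vuhh hojzr ytyzj asr ydao xvxw ngzx
Hunk 3: at line 3 remove [vuhh] add [joi,odkrl] -> 12 lines: srns hqhcz vtn htg joi odkrl hojzr ytyzj asr ydao xvxw ngzx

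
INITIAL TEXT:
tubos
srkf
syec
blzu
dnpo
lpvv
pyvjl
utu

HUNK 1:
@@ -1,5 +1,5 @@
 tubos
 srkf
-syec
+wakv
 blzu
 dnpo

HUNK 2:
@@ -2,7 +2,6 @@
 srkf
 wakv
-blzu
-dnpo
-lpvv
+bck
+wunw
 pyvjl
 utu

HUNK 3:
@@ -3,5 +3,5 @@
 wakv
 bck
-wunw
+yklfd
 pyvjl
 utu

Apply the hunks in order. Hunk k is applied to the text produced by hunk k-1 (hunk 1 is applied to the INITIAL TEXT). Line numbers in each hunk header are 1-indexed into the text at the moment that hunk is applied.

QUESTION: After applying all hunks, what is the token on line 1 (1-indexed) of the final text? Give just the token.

Answer: tubos

Derivation:
Hunk 1: at line 1 remove [syec] add [wakv] -> 8 lines: tubos srkf wakv blzu dnpo lpvv pyvjl utu
Hunk 2: at line 2 remove [blzu,dnpo,lpvv] add [bck,wunw] -> 7 lines: tubos srkf wakv bck wunw pyvjl utu
Hunk 3: at line 3 remove [wunw] add [yklfd] -> 7 lines: tubos srkf wakv bck yklfd pyvjl utu
Final line 1: tubos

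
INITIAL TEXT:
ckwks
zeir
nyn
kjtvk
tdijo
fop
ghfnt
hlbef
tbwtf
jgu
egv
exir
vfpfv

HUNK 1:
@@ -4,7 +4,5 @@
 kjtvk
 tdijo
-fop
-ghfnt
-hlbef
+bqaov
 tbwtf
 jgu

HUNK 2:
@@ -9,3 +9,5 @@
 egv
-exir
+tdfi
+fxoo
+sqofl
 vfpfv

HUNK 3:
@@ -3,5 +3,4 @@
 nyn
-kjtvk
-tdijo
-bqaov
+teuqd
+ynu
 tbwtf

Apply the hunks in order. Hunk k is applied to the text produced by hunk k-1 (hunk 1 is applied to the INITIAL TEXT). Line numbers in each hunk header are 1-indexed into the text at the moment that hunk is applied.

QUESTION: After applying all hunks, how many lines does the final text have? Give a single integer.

Answer: 12

Derivation:
Hunk 1: at line 4 remove [fop,ghfnt,hlbef] add [bqaov] -> 11 lines: ckwks zeir nyn kjtvk tdijo bqaov tbwtf jgu egv exir vfpfv
Hunk 2: at line 9 remove [exir] add [tdfi,fxoo,sqofl] -> 13 lines: ckwks zeir nyn kjtvk tdijo bqaov tbwtf jgu egv tdfi fxoo sqofl vfpfv
Hunk 3: at line 3 remove [kjtvk,tdijo,bqaov] add [teuqd,ynu] -> 12 lines: ckwks zeir nyn teuqd ynu tbwtf jgu egv tdfi fxoo sqofl vfpfv
Final line count: 12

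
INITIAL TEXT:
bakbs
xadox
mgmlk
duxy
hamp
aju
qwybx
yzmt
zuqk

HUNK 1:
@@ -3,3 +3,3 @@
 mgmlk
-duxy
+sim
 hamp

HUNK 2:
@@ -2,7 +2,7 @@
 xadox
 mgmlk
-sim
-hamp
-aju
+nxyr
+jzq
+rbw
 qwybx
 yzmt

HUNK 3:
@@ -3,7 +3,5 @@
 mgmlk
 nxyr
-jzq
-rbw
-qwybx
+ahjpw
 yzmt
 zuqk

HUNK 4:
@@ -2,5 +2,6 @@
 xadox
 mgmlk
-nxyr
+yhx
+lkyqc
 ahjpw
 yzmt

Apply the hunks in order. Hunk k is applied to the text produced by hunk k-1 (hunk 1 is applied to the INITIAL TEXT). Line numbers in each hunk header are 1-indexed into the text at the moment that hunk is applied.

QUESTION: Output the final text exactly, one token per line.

Answer: bakbs
xadox
mgmlk
yhx
lkyqc
ahjpw
yzmt
zuqk

Derivation:
Hunk 1: at line 3 remove [duxy] add [sim] -> 9 lines: bakbs xadox mgmlk sim hamp aju qwybx yzmt zuqk
Hunk 2: at line 2 remove [sim,hamp,aju] add [nxyr,jzq,rbw] -> 9 lines: bakbs xadox mgmlk nxyr jzq rbw qwybx yzmt zuqk
Hunk 3: at line 3 remove [jzq,rbw,qwybx] add [ahjpw] -> 7 lines: bakbs xadox mgmlk nxyr ahjpw yzmt zuqk
Hunk 4: at line 2 remove [nxyr] add [yhx,lkyqc] -> 8 lines: bakbs xadox mgmlk yhx lkyqc ahjpw yzmt zuqk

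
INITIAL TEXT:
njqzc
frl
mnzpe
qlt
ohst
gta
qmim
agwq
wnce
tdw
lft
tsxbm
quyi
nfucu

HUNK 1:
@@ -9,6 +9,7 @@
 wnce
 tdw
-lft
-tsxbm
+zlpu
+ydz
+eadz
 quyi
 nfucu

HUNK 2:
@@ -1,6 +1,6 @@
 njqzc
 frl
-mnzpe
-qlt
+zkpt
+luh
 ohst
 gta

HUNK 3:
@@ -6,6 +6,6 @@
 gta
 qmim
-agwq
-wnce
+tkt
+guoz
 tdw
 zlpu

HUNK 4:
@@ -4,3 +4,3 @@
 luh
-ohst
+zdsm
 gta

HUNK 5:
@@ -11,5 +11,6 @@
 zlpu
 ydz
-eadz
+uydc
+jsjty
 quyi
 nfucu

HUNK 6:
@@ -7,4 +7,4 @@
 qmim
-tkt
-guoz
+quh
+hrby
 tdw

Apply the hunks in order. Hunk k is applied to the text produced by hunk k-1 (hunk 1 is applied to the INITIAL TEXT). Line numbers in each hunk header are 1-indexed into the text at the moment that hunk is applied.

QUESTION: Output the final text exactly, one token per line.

Hunk 1: at line 9 remove [lft,tsxbm] add [zlpu,ydz,eadz] -> 15 lines: njqzc frl mnzpe qlt ohst gta qmim agwq wnce tdw zlpu ydz eadz quyi nfucu
Hunk 2: at line 1 remove [mnzpe,qlt] add [zkpt,luh] -> 15 lines: njqzc frl zkpt luh ohst gta qmim agwq wnce tdw zlpu ydz eadz quyi nfucu
Hunk 3: at line 6 remove [agwq,wnce] add [tkt,guoz] -> 15 lines: njqzc frl zkpt luh ohst gta qmim tkt guoz tdw zlpu ydz eadz quyi nfucu
Hunk 4: at line 4 remove [ohst] add [zdsm] -> 15 lines: njqzc frl zkpt luh zdsm gta qmim tkt guoz tdw zlpu ydz eadz quyi nfucu
Hunk 5: at line 11 remove [eadz] add [uydc,jsjty] -> 16 lines: njqzc frl zkpt luh zdsm gta qmim tkt guoz tdw zlpu ydz uydc jsjty quyi nfucu
Hunk 6: at line 7 remove [tkt,guoz] add [quh,hrby] -> 16 lines: njqzc frl zkpt luh zdsm gta qmim quh hrby tdw zlpu ydz uydc jsjty quyi nfucu

Answer: njqzc
frl
zkpt
luh
zdsm
gta
qmim
quh
hrby
tdw
zlpu
ydz
uydc
jsjty
quyi
nfucu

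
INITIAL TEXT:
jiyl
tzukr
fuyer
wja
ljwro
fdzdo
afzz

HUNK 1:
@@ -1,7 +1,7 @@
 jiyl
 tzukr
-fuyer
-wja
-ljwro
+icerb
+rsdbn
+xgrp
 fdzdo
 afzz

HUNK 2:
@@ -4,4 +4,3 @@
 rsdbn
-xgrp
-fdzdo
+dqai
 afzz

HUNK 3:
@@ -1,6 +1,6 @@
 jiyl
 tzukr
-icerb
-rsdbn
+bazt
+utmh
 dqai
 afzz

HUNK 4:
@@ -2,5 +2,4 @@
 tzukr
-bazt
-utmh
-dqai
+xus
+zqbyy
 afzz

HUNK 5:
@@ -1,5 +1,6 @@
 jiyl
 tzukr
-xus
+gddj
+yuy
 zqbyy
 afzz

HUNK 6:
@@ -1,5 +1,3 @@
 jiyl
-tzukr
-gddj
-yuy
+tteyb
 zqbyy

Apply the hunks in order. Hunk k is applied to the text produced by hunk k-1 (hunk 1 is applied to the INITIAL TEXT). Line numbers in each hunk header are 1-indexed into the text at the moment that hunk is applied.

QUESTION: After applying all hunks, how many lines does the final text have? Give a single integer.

Answer: 4

Derivation:
Hunk 1: at line 1 remove [fuyer,wja,ljwro] add [icerb,rsdbn,xgrp] -> 7 lines: jiyl tzukr icerb rsdbn xgrp fdzdo afzz
Hunk 2: at line 4 remove [xgrp,fdzdo] add [dqai] -> 6 lines: jiyl tzukr icerb rsdbn dqai afzz
Hunk 3: at line 1 remove [icerb,rsdbn] add [bazt,utmh] -> 6 lines: jiyl tzukr bazt utmh dqai afzz
Hunk 4: at line 2 remove [bazt,utmh,dqai] add [xus,zqbyy] -> 5 lines: jiyl tzukr xus zqbyy afzz
Hunk 5: at line 1 remove [xus] add [gddj,yuy] -> 6 lines: jiyl tzukr gddj yuy zqbyy afzz
Hunk 6: at line 1 remove [tzukr,gddj,yuy] add [tteyb] -> 4 lines: jiyl tteyb zqbyy afzz
Final line count: 4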